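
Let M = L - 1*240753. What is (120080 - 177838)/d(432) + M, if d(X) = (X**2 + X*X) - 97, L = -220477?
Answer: -172108493488/373151 ≈ -4.6123e+5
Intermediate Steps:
d(X) = -97 + 2*X**2 (d(X) = (X**2 + X**2) - 97 = 2*X**2 - 97 = -97 + 2*X**2)
M = -461230 (M = -220477 - 1*240753 = -220477 - 240753 = -461230)
(120080 - 177838)/d(432) + M = (120080 - 177838)/(-97 + 2*432**2) - 461230 = -57758/(-97 + 2*186624) - 461230 = -57758/(-97 + 373248) - 461230 = -57758/373151 - 461230 = -172108493488/373151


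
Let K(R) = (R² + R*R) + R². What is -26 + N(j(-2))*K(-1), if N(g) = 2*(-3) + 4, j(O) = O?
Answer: -32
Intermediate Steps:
K(R) = 3*R² (K(R) = (R² + R²) + R² = 2*R² + R² = 3*R²)
N(g) = -2 (N(g) = -6 + 4 = -2)
-26 + N(j(-2))*K(-1) = -26 - 6*(-1)² = -26 - 6 = -32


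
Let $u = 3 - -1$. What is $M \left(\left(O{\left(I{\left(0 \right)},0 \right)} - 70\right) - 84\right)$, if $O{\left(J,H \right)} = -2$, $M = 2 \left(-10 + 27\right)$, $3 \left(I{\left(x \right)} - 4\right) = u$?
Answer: $-5304$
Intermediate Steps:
$u = 4$ ($u = 3 + 1 = 4$)
$I{\left(x \right)} = \frac{16}{3}$ ($I{\left(x \right)} = 4 + \frac{1}{3} \cdot 4 = 4 + \frac{4}{3} = \frac{16}{3}$)
$M = 34$ ($M = 2 \cdot 17 = 34$)
$M \left(\left(O{\left(I{\left(0 \right)},0 \right)} - 70\right) - 84\right) = 34 \left(\left(-2 - 70\right) - 84\right) = 34 \left(-72 - 84\right) = 34 \left(-156\right) = -5304$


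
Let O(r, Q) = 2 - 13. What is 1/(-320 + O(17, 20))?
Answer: -1/331 ≈ -0.0030211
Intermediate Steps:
O(r, Q) = -11
1/(-320 + O(17, 20)) = 1/(-320 - 11) = 1/(-331) = -1/331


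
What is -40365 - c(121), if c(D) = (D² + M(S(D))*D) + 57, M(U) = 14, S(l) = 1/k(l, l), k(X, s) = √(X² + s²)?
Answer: -56757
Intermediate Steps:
S(l) = √2/(2*√(l²)) (S(l) = 1/(√(l² + l²)) = 1/(√(2*l²)) = 1/(√2*√(l²)) = √2/(2*√(l²)))
c(D) = 57 + D² + 14*D (c(D) = (D² + 14*D) + 57 = 57 + D² + 14*D)
-40365 - c(121) = -40365 - (57 + 121² + 14*121) = -40365 - (57 + 14641 + 1694) = -40365 - 1*16392 = -40365 - 16392 = -56757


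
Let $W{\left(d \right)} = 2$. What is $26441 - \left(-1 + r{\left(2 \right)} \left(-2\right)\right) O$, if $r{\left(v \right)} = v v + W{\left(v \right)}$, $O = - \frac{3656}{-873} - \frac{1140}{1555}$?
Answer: $\frac{7191004459}{271503} \approx 26486.0$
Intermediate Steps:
$O = \frac{937972}{271503}$ ($O = \left(-3656\right) \left(- \frac{1}{873}\right) - \frac{228}{311} = \frac{3656}{873} - \frac{228}{311} = \frac{937972}{271503} \approx 3.4547$)
$r{\left(v \right)} = 2 + v^{2}$ ($r{\left(v \right)} = v v + 2 = v^{2} + 2 = 2 + v^{2}$)
$26441 - \left(-1 + r{\left(2 \right)} \left(-2\right)\right) O = 26441 - \left(-1 + \left(2 + 2^{2}\right) \left(-2\right)\right) \frac{937972}{271503} = 26441 - \left(-1 + \left(2 + 4\right) \left(-2\right)\right) \frac{937972}{271503} = 26441 - \left(-1 + 6 \left(-2\right)\right) \frac{937972}{271503} = 26441 - \left(-1 - 12\right) \frac{937972}{271503} = 26441 - \left(-13\right) \frac{937972}{271503} = 26441 - - \frac{12193636}{271503} = 26441 + \frac{12193636}{271503} = \frac{7191004459}{271503}$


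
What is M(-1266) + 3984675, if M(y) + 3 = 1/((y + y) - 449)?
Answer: 11878307231/2981 ≈ 3.9847e+6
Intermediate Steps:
M(y) = -3 + 1/(-449 + 2*y) (M(y) = -3 + 1/((y + y) - 449) = -3 + 1/(2*y - 449) = -3 + 1/(-449 + 2*y))
M(-1266) + 3984675 = 2*(674 - 3*(-1266))/(-449 + 2*(-1266)) + 3984675 = 2*(674 + 3798)/(-449 - 2532) + 3984675 = 2*4472/(-2981) + 3984675 = 2*(-1/2981)*4472 + 3984675 = -8944/2981 + 3984675 = 11878307231/2981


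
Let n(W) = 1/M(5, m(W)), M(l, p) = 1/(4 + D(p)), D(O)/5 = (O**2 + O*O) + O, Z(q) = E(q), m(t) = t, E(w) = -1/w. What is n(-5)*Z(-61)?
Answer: 229/61 ≈ 3.7541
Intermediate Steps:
Z(q) = -1/q
D(O) = 5*O + 10*O**2 (D(O) = 5*((O**2 + O*O) + O) = 5*((O**2 + O**2) + O) = 5*(2*O**2 + O) = 5*(O + 2*O**2) = 5*O + 10*O**2)
M(l, p) = 1/(4 + 5*p*(1 + 2*p))
n(W) = 4 + 5*W*(1 + 2*W) (n(W) = 1/(1/(4 + 5*W*(1 + 2*W))) = 4 + 5*W*(1 + 2*W))
n(-5)*Z(-61) = (4 + 5*(-5)*(1 + 2*(-5)))*(-1/(-61)) = (4 + 5*(-5)*(1 - 10))*(-1*(-1/61)) = (4 + 5*(-5)*(-9))*(1/61) = (4 + 225)*(1/61) = 229*(1/61) = 229/61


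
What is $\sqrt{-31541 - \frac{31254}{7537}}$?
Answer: $\frac{i \sqrt{1791965246027}}{7537} \approx 177.61 i$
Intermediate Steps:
$\sqrt{-31541 - \frac{31254}{7537}} = \sqrt{- \frac{237755771}{7537}} = \frac{i \sqrt{1791965246027}}{7537}$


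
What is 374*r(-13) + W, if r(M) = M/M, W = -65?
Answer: 309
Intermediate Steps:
r(M) = 1
374*r(-13) + W = 374*1 - 65 = 374 - 65 = 309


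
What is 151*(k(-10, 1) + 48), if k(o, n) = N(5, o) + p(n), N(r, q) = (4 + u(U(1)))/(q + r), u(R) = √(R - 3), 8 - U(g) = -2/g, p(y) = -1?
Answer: 34881/5 - 151*√7/5 ≈ 6896.3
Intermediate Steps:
U(g) = 8 + 2/g (U(g) = 8 - (-2)/g = 8 + 2/g)
u(R) = √(-3 + R)
N(r, q) = (4 + √7)/(q + r) (N(r, q) = (4 + √(-3 + (8 + 2/1)))/(q + r) = (4 + √(-3 + (8 + 2*1)))/(q + r) = (4 + √(-3 + (8 + 2)))/(q + r) = (4 + √(-3 + 10))/(q + r) = (4 + √7)/(q + r))
k(o, n) = -1 + (4 + √7)/(5 + o) (k(o, n) = (4 + √7)/(o + 5) - 1 = (4 + √7)/(5 + o) - 1 = -1 + (4 + √7)/(5 + o))
151*(k(-10, 1) + 48) = 151*((-1 + √7 - 1*(-10))/(5 - 10) + 48) = 151*((-1 + √7 + 10)/(-5) + 48) = 151*(-(9 + √7)/5 + 48) = 151*((-9/5 - √7/5) + 48) = 151*(231/5 - √7/5) = 34881/5 - 151*√7/5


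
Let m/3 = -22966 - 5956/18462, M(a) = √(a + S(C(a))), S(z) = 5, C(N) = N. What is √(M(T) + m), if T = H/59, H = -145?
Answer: √(-2270762594242588 + 2793039055*√354)/181543 ≈ 262.48*I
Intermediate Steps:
T = -145/59 ≈ -2.4576
M(a) = √(5 + a) (M(a) = √(a + 5) = √(5 + a))
m = -212002124/3077 (m = 3*(-22966 - 5956/18462) = 3*(-22966 - 5956*1/18462) = 3*(-22966 - 2978/9231) = 3*(-212002124/9231) = -212002124/3077 ≈ -68899.)
√(M(T) + m) = √(√(5 - 145/59) - 212002124/3077) = √(√(150/59) - 212002124/3077) = √(5*√354/59 - 212002124/3077) = √(-212002124/3077 + 5*√354/59)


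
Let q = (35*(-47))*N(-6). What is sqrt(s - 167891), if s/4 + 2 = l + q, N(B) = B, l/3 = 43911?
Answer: sqrt(398513) ≈ 631.28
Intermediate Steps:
l = 131733 (l = 3*43911 = 131733)
q = 9870 (q = (35*(-47))*(-6) = -1645*(-6) = 9870)
s = 566404 (s = -8 + 4*(131733 + 9870) = -8 + 4*141603 = -8 + 566412 = 566404)
sqrt(s - 167891) = sqrt(566404 - 167891) = sqrt(398513)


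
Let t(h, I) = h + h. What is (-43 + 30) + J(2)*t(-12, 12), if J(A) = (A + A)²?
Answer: -397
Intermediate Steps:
t(h, I) = 2*h
J(A) = 4*A² (J(A) = (2*A)² = 4*A²)
(-43 + 30) + J(2)*t(-12, 12) = (-43 + 30) + (4*2²)*(2*(-12)) = -13 + (4*4)*(-24) = -13 + 16*(-24) = -13 - 384 = -397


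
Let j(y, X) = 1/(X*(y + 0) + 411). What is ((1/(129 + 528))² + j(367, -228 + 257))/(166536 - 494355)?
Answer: -442703/1564171326991674 ≈ -2.8303e-10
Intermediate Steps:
j(y, X) = 1/(411 + X*y) (j(y, X) = 1/(X*y + 411) = 1/(411 + X*y))
((1/(129 + 528))² + j(367, -228 + 257))/(166536 - 494355) = ((1/(129 + 528))² + 1/(411 + (-228 + 257)*367))/(166536 - 494355) = ((1/657)² + 1/(411 + 29*367))/(-327819) = ((1/657)² + 1/(411 + 10643))*(-1/327819) = (1/431649 + 1/11054)*(-1/327819) = (442703/4771448046)*(-1/327819) = -442703/1564171326991674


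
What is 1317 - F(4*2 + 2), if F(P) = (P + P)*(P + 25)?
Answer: 617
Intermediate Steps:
F(P) = 2*P*(25 + P) (F(P) = (2*P)*(25 + P) = 2*P*(25 + P))
1317 - F(4*2 + 2) = 1317 - 2*(4*2 + 2)*(25 + (4*2 + 2)) = 1317 - 2*(8 + 2)*(25 + (8 + 2)) = 1317 - 2*10*(25 + 10) = 1317 - 2*10*35 = 1317 - 1*700 = 1317 - 700 = 617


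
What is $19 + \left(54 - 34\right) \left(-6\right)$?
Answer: $-101$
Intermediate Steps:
$19 + \left(54 - 34\right) \left(-6\right) = 19 + 20 \left(-6\right) = 19 - 120 = -101$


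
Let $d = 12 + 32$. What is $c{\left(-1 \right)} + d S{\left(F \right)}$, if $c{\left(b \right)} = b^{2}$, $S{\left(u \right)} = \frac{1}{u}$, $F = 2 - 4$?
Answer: $-21$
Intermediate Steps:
$d = 44$
$F = -2$ ($F = 2 - 4 = -2$)
$c{\left(-1 \right)} + d S{\left(F \right)} = \left(-1\right)^{2} + \frac{44}{-2} = 1 + 44 \left(- \frac{1}{2}\right) = 1 - 22 = -21$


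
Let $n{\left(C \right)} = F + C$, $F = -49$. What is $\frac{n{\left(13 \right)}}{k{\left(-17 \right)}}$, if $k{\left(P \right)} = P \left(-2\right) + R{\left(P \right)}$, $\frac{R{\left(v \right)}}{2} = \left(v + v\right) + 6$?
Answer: $\frac{18}{11} \approx 1.6364$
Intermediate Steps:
$R{\left(v \right)} = 12 + 4 v$ ($R{\left(v \right)} = 2 \left(\left(v + v\right) + 6\right) = 2 \left(2 v + 6\right) = 2 \left(6 + 2 v\right) = 12 + 4 v$)
$n{\left(C \right)} = -49 + C$
$k{\left(P \right)} = 12 + 2 P$ ($k{\left(P \right)} = P \left(-2\right) + \left(12 + 4 P\right) = - 2 P + \left(12 + 4 P\right) = 12 + 2 P$)
$\frac{n{\left(13 \right)}}{k{\left(-17 \right)}} = \frac{-49 + 13}{12 + 2 \left(-17\right)} = - \frac{36}{12 - 34} = - \frac{36}{-22} = \left(-36\right) \left(- \frac{1}{22}\right) = \frac{18}{11}$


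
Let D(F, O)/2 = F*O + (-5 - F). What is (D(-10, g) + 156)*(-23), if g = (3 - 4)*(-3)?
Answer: -2438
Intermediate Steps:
g = 3 (g = -1*(-3) = 3)
D(F, O) = -10 - 2*F + 2*F*O (D(F, O) = 2*(F*O + (-5 - F)) = 2*(-5 - F + F*O) = -10 - 2*F + 2*F*O)
(D(-10, g) + 156)*(-23) = ((-10 - 2*(-10) + 2*(-10)*3) + 156)*(-23) = ((-10 + 20 - 60) + 156)*(-23) = (-50 + 156)*(-23) = 106*(-23) = -2438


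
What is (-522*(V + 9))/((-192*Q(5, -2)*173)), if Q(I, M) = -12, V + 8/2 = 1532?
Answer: -44573/22144 ≈ -2.0129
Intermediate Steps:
V = 1528 (V = -4 + 1532 = 1528)
(-522*(V + 9))/((-192*Q(5, -2)*173)) = (-522*(1528 + 9))/((-192*(-12)*173)) = (-522*1537)/((2304*173)) = -802314/398592 = -802314*1/398592 = -44573/22144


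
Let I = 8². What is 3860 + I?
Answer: 3924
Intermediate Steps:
I = 64
3860 + I = 3860 + 64 = 3924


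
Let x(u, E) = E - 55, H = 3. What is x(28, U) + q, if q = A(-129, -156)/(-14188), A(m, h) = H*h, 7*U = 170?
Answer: -761786/24829 ≈ -30.681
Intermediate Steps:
U = 170/7 (U = (1/7)*170 = 170/7 ≈ 24.286)
x(u, E) = -55 + E
A(m, h) = 3*h
q = 117/3547 (q = (3*(-156))/(-14188) = -468*(-1/14188) = 117/3547 ≈ 0.032986)
x(28, U) + q = (-55 + 170/7) + 117/3547 = -215/7 + 117/3547 = -761786/24829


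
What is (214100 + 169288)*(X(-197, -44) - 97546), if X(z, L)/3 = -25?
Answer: -37426719948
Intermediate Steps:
X(z, L) = -75 (X(z, L) = 3*(-25) = -75)
(214100 + 169288)*(X(-197, -44) - 97546) = (214100 + 169288)*(-75 - 97546) = 383388*(-97621) = -37426719948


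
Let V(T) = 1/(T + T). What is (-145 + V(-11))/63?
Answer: -3191/1386 ≈ -2.3023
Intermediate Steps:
V(T) = 1/(2*T)
(-145 + V(-11))/63 = (-145 + (1/2)/(-11))/63 = (-145 + (1/2)*(-1/11))*(1/63) = (-145 - 1/22)*(1/63) = -3191/22*1/63 = -3191/1386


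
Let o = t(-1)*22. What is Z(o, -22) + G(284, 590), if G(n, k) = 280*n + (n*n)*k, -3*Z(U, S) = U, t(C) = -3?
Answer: 47666582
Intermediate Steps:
o = -66 (o = -3*22 = -66)
Z(U, S) = -U/3
G(n, k) = 280*n + k*n**2 (G(n, k) = 280*n + n**2*k = 280*n + k*n**2)
Z(o, -22) + G(284, 590) = -1/3*(-66) + 284*(280 + 590*284) = 22 + 284*(280 + 167560) = 22 + 284*167840 = 22 + 47666560 = 47666582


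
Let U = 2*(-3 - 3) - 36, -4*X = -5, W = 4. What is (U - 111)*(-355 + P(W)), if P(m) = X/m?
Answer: 902325/16 ≈ 56395.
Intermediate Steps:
X = 5/4 (X = -¼*(-5) = 5/4 ≈ 1.2500)
P(m) = 5/(4*m)
U = -48 (U = 2*(-6) - 36 = -12 - 36 = -48)
(U - 111)*(-355 + P(W)) = (-48 - 111)*(-355 + (5/4)/4) = -159*(-355 + (5/4)*(¼)) = -159*(-355 + 5/16) = -159*(-5675/16) = 902325/16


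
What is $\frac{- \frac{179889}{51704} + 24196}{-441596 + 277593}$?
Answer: $- \frac{1250850095}{8479611112} \approx -0.14751$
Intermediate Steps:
$\frac{- \frac{179889}{51704} + 24196}{-441596 + 277593} = \frac{\left(-179889\right) \frac{1}{51704} + 24196}{-164003} = \left(- \frac{179889}{51704} + 24196\right) \left(- \frac{1}{164003}\right) = \frac{1250850095}{51704} \left(- \frac{1}{164003}\right) = - \frac{1250850095}{8479611112}$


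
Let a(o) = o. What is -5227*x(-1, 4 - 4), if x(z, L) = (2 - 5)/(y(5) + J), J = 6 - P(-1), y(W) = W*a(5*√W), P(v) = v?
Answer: -109767/3076 + 392025*√5/3076 ≈ 249.29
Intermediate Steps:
y(W) = 5*W^(3/2) (y(W) = W*(5*√W) = 5*W^(3/2))
J = 7 (J = 6 - 1*(-1) = 6 + 1 = 7)
x(z, L) = -3/(7 + 25*√5) (x(z, L) = (2 - 5)/(5*5^(3/2) + 7) = -3/(5*(5*√5) + 7) = -3/(25*√5 + 7) = -3/(7 + 25*√5))
-5227*x(-1, 4 - 4) = -5227*(21/3076 - 75*√5/3076) = -109767/3076 + 392025*√5/3076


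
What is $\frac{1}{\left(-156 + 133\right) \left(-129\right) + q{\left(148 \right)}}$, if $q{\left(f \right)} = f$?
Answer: $\frac{1}{3115} \approx 0.00032103$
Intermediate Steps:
$\frac{1}{\left(-156 + 133\right) \left(-129\right) + q{\left(148 \right)}} = \frac{1}{\left(-156 + 133\right) \left(-129\right) + 148} = \frac{1}{\left(-23\right) \left(-129\right) + 148} = \frac{1}{2967 + 148} = \frac{1}{3115}$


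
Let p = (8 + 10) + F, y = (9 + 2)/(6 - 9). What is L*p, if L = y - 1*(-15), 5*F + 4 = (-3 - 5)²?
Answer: 340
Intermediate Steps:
F = 12 (F = -⅘ + (-3 - 5)²/5 = -⅘ + (⅕)*(-8)² = -⅘ + (⅕)*64 = -⅘ + 64/5 = 12)
y = -11/3 (y = 11/(-3) = 11*(-⅓) = -11/3 ≈ -3.6667)
L = 34/3 (L = -11/3 - 1*(-15) = -11/3 + 15 = 34/3 ≈ 11.333)
p = 30 (p = (8 + 10) + 12 = 18 + 12 = 30)
L*p = (34/3)*30 = 340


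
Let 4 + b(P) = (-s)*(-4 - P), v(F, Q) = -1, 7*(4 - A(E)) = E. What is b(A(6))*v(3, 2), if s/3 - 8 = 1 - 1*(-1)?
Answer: -1472/7 ≈ -210.29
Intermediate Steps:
A(E) = 4 - E/7
s = 30 (s = 24 + 3*(1 - 1*(-1)) = 24 + 3*(1 + 1) = 24 + 3*2 = 24 + 6 = 30)
b(P) = 116 + 30*P (b(P) = -4 + (-1*30)*(-4 - P) = -4 - 30*(-4 - P) = -4 + (120 + 30*P) = 116 + 30*P)
b(A(6))*v(3, 2) = (116 + 30*(4 - ⅐*6))*(-1) = (116 + 30*(4 - 6/7))*(-1) = (116 + 30*(22/7))*(-1) = (116 + 660/7)*(-1) = (1472/7)*(-1) = -1472/7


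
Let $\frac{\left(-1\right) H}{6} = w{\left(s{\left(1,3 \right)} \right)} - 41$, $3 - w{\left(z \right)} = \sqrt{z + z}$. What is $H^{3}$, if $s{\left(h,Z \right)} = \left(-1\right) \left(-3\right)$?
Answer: $12000096 + 937008 \sqrt{6} \approx 1.4295 \cdot 10^{7}$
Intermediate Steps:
$s{\left(h,Z \right)} = 3$
$w{\left(z \right)} = 3 - \sqrt{2} \sqrt{z}$ ($w{\left(z \right)} = 3 - \sqrt{z + z} = 3 - \sqrt{2 z} = 3 - \sqrt{2} \sqrt{z}$)
$H = 228 + 6 \sqrt{6}$ ($H = - 6 \left(\left(3 - \sqrt{2} \sqrt{3}\right) - 41\right) = - 6 \left(\left(3 - \sqrt{6}\right) - 41\right) = - 6 \left(-38 - \sqrt{6}\right) = 228 + 6 \sqrt{6} \approx 242.7$)
$H^{3} = \left(228 + 6 \sqrt{6}\right)^{3}$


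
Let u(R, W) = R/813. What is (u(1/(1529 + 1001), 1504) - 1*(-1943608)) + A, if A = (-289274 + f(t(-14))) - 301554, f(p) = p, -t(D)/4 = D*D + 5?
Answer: 2780865914641/2056890 ≈ 1.3520e+6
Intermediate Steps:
t(D) = -20 - 4*D² (t(D) = -4*(D*D + 5) = -4*(D² + 5) = -4*(5 + D²) = -20 - 4*D²)
u(R, W) = R/813 (u(R, W) = R*(1/813) = R/813)
A = -591632 (A = (-289274 + (-20 - 4*(-14)²)) - 301554 = (-289274 + (-20 - 4*196)) - 301554 = (-289274 + (-20 - 784)) - 301554 = (-289274 - 804) - 301554 = -290078 - 301554 = -591632)
(u(1/(1529 + 1001), 1504) - 1*(-1943608)) + A = (1/(813*(1529 + 1001)) - 1*(-1943608)) - 591632 = ((1/813)/2530 + 1943608) - 591632 = ((1/813)*(1/2530) + 1943608) - 591632 = (1/2056890 + 1943608) - 591632 = 3997787859121/2056890 - 591632 = 2780865914641/2056890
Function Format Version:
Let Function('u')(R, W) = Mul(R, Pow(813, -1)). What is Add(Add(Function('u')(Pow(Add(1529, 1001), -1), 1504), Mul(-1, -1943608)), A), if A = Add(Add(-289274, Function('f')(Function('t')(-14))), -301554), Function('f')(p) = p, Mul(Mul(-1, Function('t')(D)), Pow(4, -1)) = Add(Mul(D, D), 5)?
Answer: Rational(2780865914641, 2056890) ≈ 1.3520e+6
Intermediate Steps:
Function('t')(D) = Add(-20, Mul(-4, Pow(D, 2))) (Function('t')(D) = Mul(-4, Add(Mul(D, D), 5)) = Mul(-4, Add(Pow(D, 2), 5)) = Mul(-4, Add(5, Pow(D, 2))) = Add(-20, Mul(-4, Pow(D, 2))))
Function('u')(R, W) = Mul(Rational(1, 813), R) (Function('u')(R, W) = Mul(R, Rational(1, 813)) = Mul(Rational(1, 813), R))
A = -591632 (A = Add(Add(-289274, Add(-20, Mul(-4, Pow(-14, 2)))), -301554) = Add(Add(-289274, Add(-20, Mul(-4, 196))), -301554) = Add(Add(-289274, Add(-20, -784)), -301554) = Add(Add(-289274, -804), -301554) = Add(-290078, -301554) = -591632)
Add(Add(Function('u')(Pow(Add(1529, 1001), -1), 1504), Mul(-1, -1943608)), A) = Add(Add(Mul(Rational(1, 813), Pow(Add(1529, 1001), -1)), Mul(-1, -1943608)), -591632) = Add(Add(Mul(Rational(1, 813), Pow(2530, -1)), 1943608), -591632) = Add(Add(Mul(Rational(1, 813), Rational(1, 2530)), 1943608), -591632) = Add(Add(Rational(1, 2056890), 1943608), -591632) = Add(Rational(3997787859121, 2056890), -591632) = Rational(2780865914641, 2056890)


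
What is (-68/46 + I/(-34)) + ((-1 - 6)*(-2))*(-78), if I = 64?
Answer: -428286/391 ≈ -1095.4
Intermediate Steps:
(-68/46 + I/(-34)) + ((-1 - 6)*(-2))*(-78) = (-68/46 + 64/(-34)) + ((-1 - 6)*(-2))*(-78) = (-68*1/46 + 64*(-1/34)) - 7*(-2)*(-78) = (-34/23 - 32/17) + 14*(-78) = -1314/391 - 1092 = -428286/391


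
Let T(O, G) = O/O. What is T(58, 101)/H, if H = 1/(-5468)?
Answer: -5468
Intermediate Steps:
H = -1/5468 ≈ -0.00018288
T(O, G) = 1
T(58, 101)/H = 1/(-1/5468) = 1*(-5468) = -5468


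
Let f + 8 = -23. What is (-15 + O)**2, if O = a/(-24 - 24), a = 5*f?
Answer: 319225/2304 ≈ 138.55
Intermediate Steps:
f = -31 (f = -8 - 23 = -31)
a = -155 (a = 5*(-31) = -155)
O = 155/48 (O = -155/(-24 - 24) = -155/(-48) = -155*(-1/48) = 155/48 ≈ 3.2292)
(-15 + O)**2 = (-15 + 155/48)**2 = (-565/48)**2 = 319225/2304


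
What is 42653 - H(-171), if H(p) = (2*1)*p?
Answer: 42995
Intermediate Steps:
H(p) = 2*p
42653 - H(-171) = 42653 - 2*(-171) = 42653 - 1*(-342) = 42653 + 342 = 42995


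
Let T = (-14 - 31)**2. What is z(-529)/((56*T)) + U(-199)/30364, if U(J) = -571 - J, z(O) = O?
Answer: -14561839/860819400 ≈ -0.016916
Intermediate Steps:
T = 2025 (T = (-45)**2 = 2025)
z(-529)/((56*T)) + U(-199)/30364 = -529/(56*2025) + (-571 - 1*(-199))/30364 = -529/113400 + (-571 + 199)*(1/30364) = -529*1/113400 - 372*1/30364 = -529/113400 - 93/7591 = -14561839/860819400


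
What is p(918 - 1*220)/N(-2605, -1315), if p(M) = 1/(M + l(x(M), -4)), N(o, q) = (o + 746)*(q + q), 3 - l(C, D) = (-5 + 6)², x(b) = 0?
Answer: 1/3422419000 ≈ 2.9219e-10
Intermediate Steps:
l(C, D) = 2 (l(C, D) = 3 - (-5 + 6)² = 3 - 1*1² = 3 - 1*1 = 3 - 1 = 2)
N(o, q) = 2*q*(746 + o) (N(o, q) = (746 + o)*(2*q) = 2*q*(746 + o))
p(M) = 1/(2 + M) (p(M) = 1/(M + 2) = 1/(2 + M))
p(918 - 1*220)/N(-2605, -1315) = 1/((2 + (918 - 1*220))*((2*(-1315)*(746 - 2605)))) = 1/((2 + (918 - 220))*((2*(-1315)*(-1859)))) = 1/((2 + 698)*4889170) = (1/4889170)/700 = (1/700)*(1/4889170) = 1/3422419000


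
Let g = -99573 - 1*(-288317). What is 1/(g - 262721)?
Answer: -1/73977 ≈ -1.3518e-5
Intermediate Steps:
g = 188744 (g = -99573 + 288317 = 188744)
1/(g - 262721) = 1/(188744 - 262721) = 1/(-73977) = -1/73977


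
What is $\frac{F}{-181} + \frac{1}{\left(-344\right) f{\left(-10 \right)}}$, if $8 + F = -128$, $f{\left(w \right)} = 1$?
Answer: $\frac{46603}{62264} \approx 0.74847$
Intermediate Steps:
$F = -136$ ($F = -8 - 128 = -136$)
$\frac{F}{-181} + \frac{1}{\left(-344\right) f{\left(-10 \right)}} = - \frac{136}{-181} + \frac{1}{\left(-344\right) 1} = \left(-136\right) \left(- \frac{1}{181}\right) - \frac{1}{344} = \frac{136}{181} - \frac{1}{344} = \frac{46603}{62264}$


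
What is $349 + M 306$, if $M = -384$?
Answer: $-117155$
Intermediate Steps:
$349 + M 306 = 349 - 117504 = -117155$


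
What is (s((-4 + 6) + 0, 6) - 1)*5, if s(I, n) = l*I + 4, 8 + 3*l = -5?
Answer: -85/3 ≈ -28.333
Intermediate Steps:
l = -13/3 (l = -8/3 + (⅓)*(-5) = -8/3 - 5/3 = -13/3 ≈ -4.3333)
s(I, n) = 4 - 13*I/3 (s(I, n) = -13*I/3 + 4 = 4 - 13*I/3)
(s((-4 + 6) + 0, 6) - 1)*5 = ((4 - 13*((-4 + 6) + 0)/3) - 1)*5 = ((4 - 13*(2 + 0)/3) - 1)*5 = ((4 - 13/3*2) - 1)*5 = ((4 - 26/3) - 1)*5 = (-14/3 - 1)*5 = -17/3*5 = -85/3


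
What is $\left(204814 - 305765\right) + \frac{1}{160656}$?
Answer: $- \frac{16218383855}{160656} \approx -1.0095 \cdot 10^{5}$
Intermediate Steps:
$\left(204814 - 305765\right) + \frac{1}{160656} = -100951 + \frac{1}{160656} = - \frac{16218383855}{160656}$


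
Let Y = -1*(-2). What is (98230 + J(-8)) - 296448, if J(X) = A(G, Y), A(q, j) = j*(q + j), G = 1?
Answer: -198212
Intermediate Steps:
Y = 2
A(q, j) = j*(j + q)
J(X) = 6 (J(X) = 2*(2 + 1) = 2*3 = 6)
(98230 + J(-8)) - 296448 = (98230 + 6) - 296448 = 98236 - 296448 = -198212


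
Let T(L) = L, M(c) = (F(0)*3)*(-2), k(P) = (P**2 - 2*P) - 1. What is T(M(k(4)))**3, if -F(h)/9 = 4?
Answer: 10077696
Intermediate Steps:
k(P) = -1 + P**2 - 2*P
F(h) = -36 (F(h) = -9*4 = -36)
M(c) = 216 (M(c) = -36*3*(-2) = -108*(-2) = 216)
T(M(k(4)))**3 = 216**3 = 10077696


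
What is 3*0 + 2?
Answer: 2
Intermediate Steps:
3*0 + 2 = 0 + 2 = 2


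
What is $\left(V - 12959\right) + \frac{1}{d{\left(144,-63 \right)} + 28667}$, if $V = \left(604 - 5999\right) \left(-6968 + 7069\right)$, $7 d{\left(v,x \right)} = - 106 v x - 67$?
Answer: $- \frac{648356885829}{1162234} \approx -5.5785 \cdot 10^{5}$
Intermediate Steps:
$d{\left(v,x \right)} = - \frac{67}{7} - \frac{106 v x}{7}$ ($d{\left(v,x \right)} = \frac{- 106 v x - 67}{7} = \frac{-67 - 106 v x}{7} = - \frac{67}{7} - \frac{106 v x}{7}$)
$V = -544895$ ($V = \left(-5395\right) 101 = -544895$)
$\left(V - 12959\right) + \frac{1}{d{\left(144,-63 \right)} + 28667} = \left(-544895 - 12959\right) + \frac{1}{\left(- \frac{67}{7} - \frac{15264}{7} \left(-63\right)\right) + 28667} = -557854 + \frac{1}{\left(- \frac{67}{7} + 137376\right) + 28667} = -557854 + \frac{1}{\frac{961565}{7} + 28667} = -557854 + \frac{1}{\frac{1162234}{7}} = -557854 + \frac{7}{1162234} = - \frac{648356885829}{1162234}$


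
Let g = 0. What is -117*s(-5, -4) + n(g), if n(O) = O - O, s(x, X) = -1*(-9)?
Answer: -1053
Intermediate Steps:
s(x, X) = 9
n(O) = 0
-117*s(-5, -4) + n(g) = -117*9 + 0 = -1053 + 0 = -1053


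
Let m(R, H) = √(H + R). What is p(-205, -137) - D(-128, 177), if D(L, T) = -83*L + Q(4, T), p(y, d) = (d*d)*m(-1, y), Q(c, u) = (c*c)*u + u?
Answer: -13633 + 18769*I*√206 ≈ -13633.0 + 2.6939e+5*I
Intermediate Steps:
Q(c, u) = u + u*c² (Q(c, u) = c²*u + u = u*c² + u = u + u*c²)
p(y, d) = d²*√(-1 + y) (p(y, d) = (d*d)*√(y - 1) = d²*√(-1 + y))
D(L, T) = -83*L + 17*T (D(L, T) = -83*L + T*(1 + 4²) = -83*L + T*(1 + 16) = -83*L + T*17 = -83*L + 17*T)
p(-205, -137) - D(-128, 177) = (-137)²*√(-1 - 205) - (-83*(-128) + 17*177) = 18769*√(-206) - (10624 + 3009) = 18769*(I*√206) - 1*13633 = 18769*I*√206 - 13633 = -13633 + 18769*I*√206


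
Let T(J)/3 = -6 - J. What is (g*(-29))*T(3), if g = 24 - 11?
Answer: 10179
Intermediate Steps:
T(J) = -18 - 3*J (T(J) = 3*(-6 - J) = -18 - 3*J)
g = 13
(g*(-29))*T(3) = (13*(-29))*(-18 - 3*3) = -377*(-18 - 9) = -377*(-27) = 10179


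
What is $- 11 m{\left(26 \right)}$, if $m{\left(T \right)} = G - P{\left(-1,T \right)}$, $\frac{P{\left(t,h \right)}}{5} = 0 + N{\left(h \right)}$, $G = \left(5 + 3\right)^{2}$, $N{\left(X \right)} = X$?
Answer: $726$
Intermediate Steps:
$G = 64$ ($G = 8^{2} = 64$)
$P{\left(t,h \right)} = 5 h$ ($P{\left(t,h \right)} = 5 \left(0 + h\right) = 5 h$)
$m{\left(T \right)} = 64 - 5 T$
$- 11 m{\left(26 \right)} = - 11 \left(64 - 130\right) = \left(-11\right) \left(-66\right) = 726$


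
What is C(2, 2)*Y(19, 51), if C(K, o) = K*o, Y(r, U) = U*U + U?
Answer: 10608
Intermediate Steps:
Y(r, U) = U + U**2 (Y(r, U) = U**2 + U = U + U**2)
C(2, 2)*Y(19, 51) = (2*2)*(51*(1 + 51)) = 4*(51*52) = 4*2652 = 10608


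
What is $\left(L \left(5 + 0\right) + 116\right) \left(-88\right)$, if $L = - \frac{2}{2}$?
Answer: $-9768$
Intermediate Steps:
$L = -1$ ($L = \left(-2\right) \frac{1}{2} = -1$)
$\left(L \left(5 + 0\right) + 116\right) \left(-88\right) = \left(- (5 + 0) + 116\right) \left(-88\right) = \left(\left(-1\right) 5 + 116\right) \left(-88\right) = \left(-5 + 116\right) \left(-88\right) = 111 \left(-88\right) = -9768$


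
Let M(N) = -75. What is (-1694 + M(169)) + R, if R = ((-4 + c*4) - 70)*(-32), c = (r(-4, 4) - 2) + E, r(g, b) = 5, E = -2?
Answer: 471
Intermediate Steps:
c = 1 (c = (5 - 2) - 2 = 3 - 2 = 1)
R = 2240 (R = ((-4 + 1*4) - 70)*(-32) = ((-4 + 4) - 70)*(-32) = (0 - 70)*(-32) = -70*(-32) = 2240)
(-1694 + M(169)) + R = (-1694 - 75) + 2240 = -1769 + 2240 = 471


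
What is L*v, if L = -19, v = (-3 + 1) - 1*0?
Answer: 38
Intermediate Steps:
v = -2 (v = -2 + 0 = -2)
L*v = -19*(-2) = 38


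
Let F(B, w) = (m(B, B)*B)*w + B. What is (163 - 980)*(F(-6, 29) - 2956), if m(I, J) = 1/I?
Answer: 2396261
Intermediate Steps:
F(B, w) = B + w (F(B, w) = (B/B)*w + B = 1*w + B = w + B = B + w)
(163 - 980)*(F(-6, 29) - 2956) = (163 - 980)*((-6 + 29) - 2956) = -817*(23 - 2956) = -817*(-2933) = 2396261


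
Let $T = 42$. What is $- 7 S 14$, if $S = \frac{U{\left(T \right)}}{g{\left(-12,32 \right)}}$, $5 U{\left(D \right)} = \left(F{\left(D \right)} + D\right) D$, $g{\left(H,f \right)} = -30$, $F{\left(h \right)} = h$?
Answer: $\frac{57624}{25} \approx 2305.0$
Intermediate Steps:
$U{\left(D \right)} = \frac{2 D^{2}}{5}$ ($U{\left(D \right)} = \frac{\left(D + D\right) D}{5} = \frac{2 D D}{5} = \frac{2 D^{2}}{5}$)
$S = - \frac{588}{25}$ ($S = \frac{\frac{2}{5} \cdot 42^{2}}{-30} = \frac{2}{5} \cdot 1764 \left(- \frac{1}{30}\right) = \frac{3528}{5} \left(- \frac{1}{30}\right) = - \frac{588}{25} \approx -23.52$)
$- 7 S 14 = - 7 \left(\left(- \frac{588}{25}\right) 14\right) = \left(-7\right) \left(- \frac{8232}{25}\right) = \frac{57624}{25}$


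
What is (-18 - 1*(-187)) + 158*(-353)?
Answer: -55605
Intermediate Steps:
(-18 - 1*(-187)) + 158*(-353) = (-18 + 187) - 55774 = 169 - 55774 = -55605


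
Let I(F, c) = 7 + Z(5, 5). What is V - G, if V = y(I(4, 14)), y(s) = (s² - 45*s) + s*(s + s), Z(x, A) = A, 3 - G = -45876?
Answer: -45987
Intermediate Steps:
G = 45879 (G = 3 - 1*(-45876) = 3 + 45876 = 45879)
I(F, c) = 12 (I(F, c) = 7 + 5 = 12)
y(s) = -45*s + 3*s² (y(s) = (s² - 45*s) + s*(2*s) = (s² - 45*s) + 2*s² = -45*s + 3*s²)
V = -108 (V = 3*12*(-15 + 12) = 3*12*(-3) = -108)
V - G = -108 - 1*45879 = -108 - 45879 = -45987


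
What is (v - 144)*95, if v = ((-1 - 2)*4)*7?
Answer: -21660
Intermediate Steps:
v = -84 (v = -3*4*7 = -12*7 = -84)
(v - 144)*95 = (-84 - 144)*95 = -228*95 = -21660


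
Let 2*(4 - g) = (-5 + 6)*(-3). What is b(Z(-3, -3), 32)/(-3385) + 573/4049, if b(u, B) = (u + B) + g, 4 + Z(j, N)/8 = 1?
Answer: 3769887/27411730 ≈ 0.13753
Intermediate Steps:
g = 11/2 (g = 4 - (-5 + 6)*(-3)/2 = 4 - (-3)/2 = 4 - 1/2*(-3) = 4 + 3/2 = 11/2 ≈ 5.5000)
Z(j, N) = -24 (Z(j, N) = -32 + 8*1 = -32 + 8 = -24)
b(u, B) = 11/2 + B + u (b(u, B) = (u + B) + 11/2 = (B + u) + 11/2 = 11/2 + B + u)
b(Z(-3, -3), 32)/(-3385) + 573/4049 = (11/2 + 32 - 24)/(-3385) + 573/4049 = (27/2)*(-1/3385) + 573*(1/4049) = -27/6770 + 573/4049 = 3769887/27411730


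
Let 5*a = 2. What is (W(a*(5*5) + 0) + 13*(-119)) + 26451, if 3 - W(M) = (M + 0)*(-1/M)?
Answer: 24908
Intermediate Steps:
a = 2/5 (a = (1/5)*2 = 2/5 ≈ 0.40000)
W(M) = 4 (W(M) = 3 - (M + 0)*(-1/M) = 3 - M*(-1/M) = 3 - 1*(-1) = 3 + 1 = 4)
(W(a*(5*5) + 0) + 13*(-119)) + 26451 = (4 + 13*(-119)) + 26451 = (4 - 1547) + 26451 = -1543 + 26451 = 24908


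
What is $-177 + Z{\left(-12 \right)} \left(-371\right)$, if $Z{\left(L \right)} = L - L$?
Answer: $-177$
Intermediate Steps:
$Z{\left(L \right)} = 0$
$-177 + Z{\left(-12 \right)} \left(-371\right) = -177 + 0 \left(-371\right) = -177 + 0 = -177$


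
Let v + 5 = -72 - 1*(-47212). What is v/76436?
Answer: 47135/76436 ≈ 0.61666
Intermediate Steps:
v = 47135 (v = -5 + (-72 - 1*(-47212)) = -5 + (-72 + 47212) = -5 + 47140 = 47135)
v/76436 = 47135/76436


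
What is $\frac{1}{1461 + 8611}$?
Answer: $\frac{1}{10072} \approx 9.9285 \cdot 10^{-5}$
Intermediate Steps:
$\frac{1}{1461 + 8611} = \frac{1}{10072}$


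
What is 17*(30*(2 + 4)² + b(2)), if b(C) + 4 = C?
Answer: 18326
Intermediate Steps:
b(C) = -4 + C
17*(30*(2 + 4)² + b(2)) = 17*(30*(2 + 4)² + (-4 + 2)) = 17*(30*6² - 2) = 17*(30*36 - 2) = 17*(1080 - 2) = 17*1078 = 18326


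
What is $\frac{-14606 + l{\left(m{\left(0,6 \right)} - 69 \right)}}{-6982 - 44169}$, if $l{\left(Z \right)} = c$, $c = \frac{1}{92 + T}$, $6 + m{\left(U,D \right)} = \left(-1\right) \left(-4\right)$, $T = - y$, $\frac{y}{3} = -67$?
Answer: $\frac{4279557}{14987243} \approx 0.28555$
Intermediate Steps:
$y = -201$ ($y = 3 \left(-67\right) = -201$)
$T = 201$ ($T = \left(-1\right) \left(-201\right) = 201$)
$m{\left(U,D \right)} = -2$ ($m{\left(U,D \right)} = -6 - -4 = -6 + 4 = -2$)
$c = \frac{1}{293}$ ($c = \frac{1}{92 + 201} = \frac{1}{293} \approx 0.003413$)
$l{\left(Z \right)} = \frac{1}{293}$
$\frac{-14606 + l{\left(m{\left(0,6 \right)} - 69 \right)}}{-6982 - 44169} = \frac{-14606 + \frac{1}{293}}{-6982 - 44169} = - \frac{4279557}{293 \left(-51151\right)} = \left(- \frac{4279557}{293}\right) \left(- \frac{1}{51151}\right) = \frac{4279557}{14987243}$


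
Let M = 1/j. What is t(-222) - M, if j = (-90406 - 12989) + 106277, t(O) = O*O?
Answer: 142036487/2882 ≈ 49284.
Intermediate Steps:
t(O) = O**2
j = 2882 (j = -103395 + 106277 = 2882)
M = 1/2882 ≈ 0.00034698
t(-222) - M = (-222)**2 - 1*1/2882 = 49284 - 1/2882 = 142036487/2882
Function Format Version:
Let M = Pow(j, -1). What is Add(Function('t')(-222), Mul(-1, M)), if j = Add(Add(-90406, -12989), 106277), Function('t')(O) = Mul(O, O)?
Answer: Rational(142036487, 2882) ≈ 49284.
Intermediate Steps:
Function('t')(O) = Pow(O, 2)
j = 2882 (j = Add(-103395, 106277) = 2882)
M = Rational(1, 2882) (M = Pow(2882, -1) = Rational(1, 2882) ≈ 0.00034698)
Add(Function('t')(-222), Mul(-1, M)) = Add(Pow(-222, 2), Mul(-1, Rational(1, 2882))) = Add(49284, Rational(-1, 2882)) = Rational(142036487, 2882)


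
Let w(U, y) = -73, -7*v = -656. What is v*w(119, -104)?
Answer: -47888/7 ≈ -6841.1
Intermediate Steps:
v = 656/7 (v = -⅐*(-656) = 656/7 ≈ 93.714)
v*w(119, -104) = (656/7)*(-73) = -47888/7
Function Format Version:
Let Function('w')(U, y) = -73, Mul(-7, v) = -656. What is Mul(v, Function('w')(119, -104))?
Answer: Rational(-47888, 7) ≈ -6841.1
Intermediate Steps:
v = Rational(656, 7) (v = Mul(Rational(-1, 7), -656) = Rational(656, 7) ≈ 93.714)
Mul(v, Function('w')(119, -104)) = Mul(Rational(656, 7), -73) = Rational(-47888, 7)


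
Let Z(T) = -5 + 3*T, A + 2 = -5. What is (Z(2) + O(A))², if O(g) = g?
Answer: 36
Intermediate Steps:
A = -7 (A = -2 - 5 = -7)
(Z(2) + O(A))² = ((-5 + 3*2) - 7)² = ((-5 + 6) - 7)² = (1 - 7)² = (-6)² = 36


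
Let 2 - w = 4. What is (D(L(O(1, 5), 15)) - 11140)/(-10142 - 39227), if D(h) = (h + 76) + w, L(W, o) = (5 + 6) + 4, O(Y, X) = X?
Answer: 11051/49369 ≈ 0.22385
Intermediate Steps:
w = -2 (w = 2 - 1*4 = 2 - 4 = -2)
L(W, o) = 15 (L(W, o) = 11 + 4 = 15)
D(h) = 74 + h (D(h) = (h + 76) - 2 = (76 + h) - 2 = 74 + h)
(D(L(O(1, 5), 15)) - 11140)/(-10142 - 39227) = ((74 + 15) - 11140)/(-10142 - 39227) = (89 - 11140)/(-49369) = -11051*(-1/49369) = 11051/49369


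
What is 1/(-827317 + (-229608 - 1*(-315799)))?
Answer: -1/741126 ≈ -1.3493e-6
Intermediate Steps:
1/(-827317 + (-229608 - 1*(-315799))) = 1/(-827317 + (-229608 + 315799)) = 1/(-827317 + 86191) = 1/(-741126) = -1/741126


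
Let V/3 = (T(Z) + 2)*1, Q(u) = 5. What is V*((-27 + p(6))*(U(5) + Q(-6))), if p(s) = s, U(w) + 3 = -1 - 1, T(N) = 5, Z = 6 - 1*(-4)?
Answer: 0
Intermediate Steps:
Z = 10 (Z = 6 + 4 = 10)
U(w) = -5 (U(w) = -3 + (-1 - 1) = -3 - 2 = -5)
V = 21 (V = 3*((5 + 2)*1) = 3*(7*1) = 3*7 = 21)
V*((-27 + p(6))*(U(5) + Q(-6))) = 21*((-27 + 6)*(-5 + 5)) = 21*(-21*0) = 21*0 = 0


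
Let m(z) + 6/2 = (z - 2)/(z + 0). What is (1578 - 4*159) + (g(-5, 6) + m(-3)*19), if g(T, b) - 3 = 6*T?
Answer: 2669/3 ≈ 889.67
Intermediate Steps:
g(T, b) = 3 + 6*T
m(z) = -3 + (-2 + z)/z (m(z) = -3 + (z - 2)/(z + 0) = -3 + (-2 + z)/z)
(1578 - 4*159) + (g(-5, 6) + m(-3)*19) = (1578 - 4*159) + ((3 + 6*(-5)) + (-2 - 2/(-3))*19) = (1578 - 636) + ((3 - 30) + (-2 - 2*(-⅓))*19) = 942 + (-27 + (-2 + ⅔)*19) = 942 + (-27 - 4/3*19) = 942 + (-27 - 76/3) = 942 - 157/3 = 2669/3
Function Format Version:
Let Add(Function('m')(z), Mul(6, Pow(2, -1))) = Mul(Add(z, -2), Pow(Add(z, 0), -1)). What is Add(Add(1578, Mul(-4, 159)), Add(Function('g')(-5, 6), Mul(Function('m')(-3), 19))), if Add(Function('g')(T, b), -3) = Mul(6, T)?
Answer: Rational(2669, 3) ≈ 889.67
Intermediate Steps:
Function('g')(T, b) = Add(3, Mul(6, T))
Function('m')(z) = Add(-3, Mul(Pow(z, -1), Add(-2, z))) (Function('m')(z) = Add(-3, Mul(Add(z, -2), Pow(Add(z, 0), -1))) = Add(-3, Mul(Add(-2, z), Pow(z, -1))) = Add(-3, Mul(Pow(z, -1), Add(-2, z))))
Add(Add(1578, Mul(-4, 159)), Add(Function('g')(-5, 6), Mul(Function('m')(-3), 19))) = Add(Add(1578, Mul(-4, 159)), Add(Add(3, Mul(6, -5)), Mul(Add(-2, Mul(-2, Pow(-3, -1))), 19))) = Add(Add(1578, -636), Add(Add(3, -30), Mul(Add(-2, Mul(-2, Rational(-1, 3))), 19))) = Add(942, Add(-27, Mul(Add(-2, Rational(2, 3)), 19))) = Add(942, Add(-27, Mul(Rational(-4, 3), 19))) = Add(942, Add(-27, Rational(-76, 3))) = Add(942, Rational(-157, 3)) = Rational(2669, 3)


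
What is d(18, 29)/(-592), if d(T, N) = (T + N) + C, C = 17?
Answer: -4/37 ≈ -0.10811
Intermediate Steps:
d(T, N) = 17 + N + T (d(T, N) = (T + N) + 17 = (N + T) + 17 = 17 + N + T)
d(18, 29)/(-592) = (17 + 29 + 18)/(-592) = 64*(-1/592) = -4/37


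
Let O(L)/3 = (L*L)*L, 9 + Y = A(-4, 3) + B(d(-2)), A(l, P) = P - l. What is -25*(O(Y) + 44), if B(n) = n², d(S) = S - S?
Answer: -500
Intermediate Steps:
d(S) = 0
Y = -2 (Y = -9 + ((3 - 1*(-4)) + 0²) = -9 + ((3 + 4) + 0) = -9 + (7 + 0) = -9 + 7 = -2)
O(L) = 3*L³ (O(L) = 3*((L*L)*L) = 3*(L²*L) = 3*L³)
-25*(O(Y) + 44) = -25*(3*(-2)³ + 44) = -25*(3*(-8) + 44) = -25*(-24 + 44) = -25*20 = -500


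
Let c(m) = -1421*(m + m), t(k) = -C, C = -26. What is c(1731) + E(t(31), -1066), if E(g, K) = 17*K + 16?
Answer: -4937608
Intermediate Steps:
t(k) = 26 (t(k) = -1*(-26) = 26)
c(m) = -2842*m
E(g, K) = 16 + 17*K
c(1731) + E(t(31), -1066) = -2842*1731 + (16 + 17*(-1066)) = -4919502 + (16 - 18122) = -4919502 - 18106 = -4937608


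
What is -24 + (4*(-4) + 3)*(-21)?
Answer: 249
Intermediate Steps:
-24 + (4*(-4) + 3)*(-21) = -24 + (-16 + 3)*(-21) = -24 - 13*(-21) = -24 + 273 = 249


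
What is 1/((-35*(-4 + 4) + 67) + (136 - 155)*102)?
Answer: -1/1871 ≈ -0.00053447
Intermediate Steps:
1/((-35*(-4 + 4) + 67) + (136 - 155)*102) = 1/((-35*0 + 67) - 19*102) = 1/((0 + 67) - 1938) = 1/(67 - 1938) = 1/(-1871) = -1/1871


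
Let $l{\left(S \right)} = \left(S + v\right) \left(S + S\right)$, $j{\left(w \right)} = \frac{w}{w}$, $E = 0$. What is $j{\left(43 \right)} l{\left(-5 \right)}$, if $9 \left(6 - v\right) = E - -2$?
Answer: $- \frac{70}{9} \approx -7.7778$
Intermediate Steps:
$j{\left(w \right)} = 1$
$v = \frac{52}{9}$ ($v = 6 - \frac{0 - -2}{9} = 6 - \frac{0 + 2}{9} = 6 - \frac{2}{9} = \frac{52}{9} \approx 5.7778$)
$l{\left(S \right)} = 2 S \left(\frac{52}{9} + S\right)$ ($l{\left(S \right)} = \left(S + \frac{52}{9}\right) \left(S + S\right) = \left(\frac{52}{9} + S\right) 2 S = 2 S \left(\frac{52}{9} + S\right)$)
$j{\left(43 \right)} l{\left(-5 \right)} = 1 \cdot \frac{2}{9} \left(-5\right) \left(52 + 9 \left(-5\right)\right) = 1 \cdot \frac{2}{9} \left(-5\right) \left(52 - 45\right) = 1 \cdot \frac{2}{9} \left(-5\right) 7 = 1 \left(- \frac{70}{9}\right) = - \frac{70}{9}$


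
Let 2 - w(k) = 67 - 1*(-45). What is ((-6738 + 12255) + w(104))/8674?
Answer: 5407/8674 ≈ 0.62336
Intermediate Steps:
w(k) = -110 (w(k) = 2 - (67 - 1*(-45)) = 2 - (67 + 45) = 2 - 1*112 = 2 - 112 = -110)
((-6738 + 12255) + w(104))/8674 = ((-6738 + 12255) - 110)/8674 = (5517 - 110)*(1/8674) = 5407*(1/8674) = 5407/8674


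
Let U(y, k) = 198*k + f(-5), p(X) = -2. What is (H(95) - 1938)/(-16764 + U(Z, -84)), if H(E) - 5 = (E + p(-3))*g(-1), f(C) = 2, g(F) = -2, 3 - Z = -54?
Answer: 2119/33394 ≈ 0.063455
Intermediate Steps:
Z = 57 (Z = 3 - 1*(-54) = 3 + 54 = 57)
H(E) = 9 - 2*E (H(E) = 5 + (E - 2)*(-2) = 5 + (-2 + E)*(-2) = 5 + (4 - 2*E) = 9 - 2*E)
U(y, k) = 2 + 198*k (U(y, k) = 198*k + 2 = 2 + 198*k)
(H(95) - 1938)/(-16764 + U(Z, -84)) = ((9 - 2*95) - 1938)/(-16764 + (2 + 198*(-84))) = ((9 - 190) - 1938)/(-16764 + (2 - 16632)) = (-181 - 1938)/(-16764 - 16630) = -2119/(-33394) = -2119*(-1/33394) = 2119/33394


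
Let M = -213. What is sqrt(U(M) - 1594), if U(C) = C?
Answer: I*sqrt(1807) ≈ 42.509*I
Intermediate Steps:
sqrt(U(M) - 1594) = sqrt(-213 - 1594) = sqrt(-1807) = I*sqrt(1807)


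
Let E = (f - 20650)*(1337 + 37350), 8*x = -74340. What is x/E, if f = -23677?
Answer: 18585/3429757298 ≈ 5.4187e-6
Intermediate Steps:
x = -18585/2 (x = (1/8)*(-74340) = -18585/2 ≈ -9292.5)
E = -1714878649 (E = (-23677 - 20650)*(1337 + 37350) = -44327*38687 = -1714878649)
x/E = -18585/2/(-1714878649) = -18585/2*(-1/1714878649) = 18585/3429757298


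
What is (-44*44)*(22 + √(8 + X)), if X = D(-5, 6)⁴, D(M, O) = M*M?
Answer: -42592 - 1936*√390633 ≈ -1.2526e+6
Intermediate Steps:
D(M, O) = M²
X = 390625 (X = ((-5)²)⁴ = 25⁴ = 390625)
(-44*44)*(22 + √(8 + X)) = (-44*44)*(22 + √(8 + 390625)) = -1936*(22 + √390633) = -42592 - 1936*√390633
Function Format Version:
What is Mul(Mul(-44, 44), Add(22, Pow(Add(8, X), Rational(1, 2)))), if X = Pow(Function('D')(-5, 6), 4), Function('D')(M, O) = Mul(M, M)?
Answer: Add(-42592, Mul(-1936, Pow(390633, Rational(1, 2)))) ≈ -1.2526e+6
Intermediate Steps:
Function('D')(M, O) = Pow(M, 2)
X = 390625 (X = Pow(Pow(-5, 2), 4) = Pow(25, 4) = 390625)
Mul(Mul(-44, 44), Add(22, Pow(Add(8, X), Rational(1, 2)))) = Mul(Mul(-44, 44), Add(22, Pow(Add(8, 390625), Rational(1, 2)))) = Mul(-1936, Add(22, Pow(390633, Rational(1, 2)))) = Add(-42592, Mul(-1936, Pow(390633, Rational(1, 2))))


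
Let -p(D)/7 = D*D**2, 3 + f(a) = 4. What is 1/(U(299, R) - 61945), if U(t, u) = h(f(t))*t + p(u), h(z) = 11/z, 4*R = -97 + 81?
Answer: -1/58208 ≈ -1.7180e-5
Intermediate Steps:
f(a) = 1 (f(a) = -3 + 4 = 1)
R = -4 (R = (-97 + 81)/4 = (1/4)*(-16) = -4)
p(D) = -7*D**3 (p(D) = -7*D*D**2 = -7*D**3)
U(t, u) = -7*u**3 + 11*t (U(t, u) = (11/1)*t - 7*u**3 = (11*1)*t - 7*u**3 = 11*t - 7*u**3 = -7*u**3 + 11*t)
1/(U(299, R) - 61945) = 1/((-7*(-4)**3 + 11*299) - 61945) = 1/((-7*(-64) + 3289) - 61945) = 1/((448 + 3289) - 61945) = 1/(3737 - 61945) = 1/(-58208) = -1/58208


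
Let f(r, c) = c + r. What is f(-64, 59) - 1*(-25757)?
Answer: 25752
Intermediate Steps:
f(-64, 59) - 1*(-25757) = (59 - 64) - 1*(-25757) = -5 + 25757 = 25752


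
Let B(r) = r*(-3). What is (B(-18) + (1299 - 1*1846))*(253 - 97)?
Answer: -76908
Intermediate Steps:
B(r) = -3*r
(B(-18) + (1299 - 1*1846))*(253 - 97) = (-3*(-18) + (1299 - 1*1846))*(253 - 97) = (54 + (1299 - 1846))*156 = (54 - 547)*156 = -493*156 = -76908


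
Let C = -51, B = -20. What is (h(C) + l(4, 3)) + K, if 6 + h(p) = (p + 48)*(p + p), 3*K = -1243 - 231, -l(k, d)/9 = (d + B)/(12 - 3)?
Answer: -523/3 ≈ -174.33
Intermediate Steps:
l(k, d) = 20 - d (l(k, d) = -9*(d - 20)/(12 - 3) = -9*(-20 + d)/9 = -9*(-20/9 + d/9) = 20 - d)
K = -1474/3 (K = (-1243 - 231)/3 = (⅓)*(-1474) = -1474/3 ≈ -491.33)
h(p) = -6 + 2*p*(48 + p) (h(p) = -6 + (p + 48)*(p + p) = -6 + (48 + p)*(2*p) = -6 + 2*p*(48 + p))
(h(C) + l(4, 3)) + K = ((-6 + 2*(-51)² + 96*(-51)) + (20 - 1*3)) - 1474/3 = ((-6 + 2*2601 - 4896) + (20 - 3)) - 1474/3 = ((-6 + 5202 - 4896) + 17) - 1474/3 = (300 + 17) - 1474/3 = 317 - 1474/3 = -523/3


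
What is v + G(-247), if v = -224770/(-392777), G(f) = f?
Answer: -13827307/56111 ≈ -246.43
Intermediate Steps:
v = 32110/56111 (v = -224770*(-1/392777) = 32110/56111 ≈ 0.57226)
v + G(-247) = 32110/56111 - 247 = -13827307/56111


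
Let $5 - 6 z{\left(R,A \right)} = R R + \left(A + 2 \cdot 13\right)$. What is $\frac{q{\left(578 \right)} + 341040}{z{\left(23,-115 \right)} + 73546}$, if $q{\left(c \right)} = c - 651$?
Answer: $\frac{681934}{146947} \approx 4.6407$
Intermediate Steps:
$q{\left(c \right)} = -651 + c$
$z{\left(R,A \right)} = - \frac{7}{2} - \frac{A}{6} - \frac{R^{2}}{6}$ ($z{\left(R,A \right)} = \frac{5}{6} - \frac{R R + \left(A + 2 \cdot 13\right)}{6} = \frac{5}{6} - \frac{R^{2} + \left(A + 26\right)}{6} = \frac{5}{6} - \frac{R^{2} + \left(26 + A\right)}{6} = \frac{5}{6} - \frac{26 + A + R^{2}}{6} = \frac{5}{6} - \left(\frac{13}{3} + \frac{A}{6} + \frac{R^{2}}{6}\right) = - \frac{7}{2} - \frac{A}{6} - \frac{R^{2}}{6}$)
$\frac{q{\left(578 \right)} + 341040}{z{\left(23,-115 \right)} + 73546} = \frac{\left(-651 + 578\right) + 341040}{\left(- \frac{7}{2} - - \frac{115}{6} - \frac{23^{2}}{6}\right) + 73546} = \frac{-73 + 341040}{\left(- \frac{7}{2} + \frac{115}{6} - \frac{529}{6}\right) + 73546} = \frac{340967}{\left(- \frac{7}{2} + \frac{115}{6} - \frac{529}{6}\right) + 73546} = \frac{340967}{- \frac{145}{2} + 73546} = \frac{340967}{\frac{146947}{2}} = 340967 \cdot \frac{2}{146947} = \frac{681934}{146947}$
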